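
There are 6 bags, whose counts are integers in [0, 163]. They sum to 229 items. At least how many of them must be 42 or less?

Let j be the number exceeding 42. Then the total is ≥ 43·j + 0·(6 − j) = 0 + 43j.
So 43j ≤ 229 and j ≤ 5; hence at least 6 − 5 = 1 are ≤ 42.
Exactly 1 works: 1 value at 0 and 5 at 43 total 215; raise one of the low values by 14 (still ≤ 42) to hit 229.

1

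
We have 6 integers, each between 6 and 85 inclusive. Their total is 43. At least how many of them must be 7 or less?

3

Let j be the number exceeding 7. Then the total is ≥ 8·j + 6·(6 − j) = 36 + 2j.
So 2j ≤ 7 and j ≤ 3; hence at least 6 − 3 = 3 are ≤ 7.
Exactly 3 works: 3 values at 6 and 3 at 8 total 42; raise one of the low values by 1 (still ≤ 7) to hit 43.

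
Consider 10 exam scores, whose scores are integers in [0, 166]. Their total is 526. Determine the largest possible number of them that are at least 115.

With k values at 115 or above and the rest at least 0, the sum is at least 0 + 115k.
Since the sum is 526, we need 115k ≤ 526, i.e. k ≤ 4.
k = 4 is achieved by 4 values at 115 and 6 at 0, total 460; add 66 to one value (staying below 115) to reach 526.

4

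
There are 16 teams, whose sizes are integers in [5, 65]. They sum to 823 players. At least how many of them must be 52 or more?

1

Each value short of 52 is at most 51, costing at least 65 − 51 = 14 against the maximum total of 1040.
We can afford to lose at most 1040 − 823 = 217, so at most ⌊217/14⌋ = 15 fall short, and at least 1 are ≥ 52.
Exactly 1 works: 1 value at 65 and 15 at 51 total 830; lower one of the high values by 7 (still ≥ 52) to hit 823.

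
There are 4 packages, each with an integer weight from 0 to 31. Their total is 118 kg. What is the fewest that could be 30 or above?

Suppose at most 4 − j of them reach 30; then j values are ≤ 29 and the rest ≤ 31.
The total is then ≤ 29·j + 31·(4 − j) = 124 − 2j. For this to be ≥ 118 we need j ≤ 3, so at least 4 − 3 = 1 must reach 30.
Exactly 1 works: 1 value at 31 and 3 at 29 total 118.

1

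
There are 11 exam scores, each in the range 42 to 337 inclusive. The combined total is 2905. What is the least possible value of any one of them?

42

Minimizing one value means maximizing the remaining 10.
The other 10 can take up 10 × 337 = 3370 ≥ 2905 − 42, so one score can sit at its floor of 42.
Achievable: one at 42 and the other 10 totalling 2863, which fits since 10 × 42 ≤ 2863 ≤ 10 × 337.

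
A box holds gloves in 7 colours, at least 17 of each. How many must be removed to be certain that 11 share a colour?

71

You could draw 10 of every colour without reaching 11 of any — 70 in all.
One more forces 11 of some colour, so 70 + 1 = 71.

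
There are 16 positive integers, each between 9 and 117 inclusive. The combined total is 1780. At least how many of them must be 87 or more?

14

Suppose at most 16 − j of them reach 87; then j values are ≤ 86 and the rest ≤ 117.
The total is then ≤ 86·j + 117·(16 − j) = 1872 − 31j. For this to be ≥ 1780 we need j ≤ 2, so at least 16 − 2 = 14 must reach 87.
Exactly 14 works: 14 values at 117 and 2 at 86 total 1810; lower one of the high values by 30 (still ≥ 87) to hit 1780.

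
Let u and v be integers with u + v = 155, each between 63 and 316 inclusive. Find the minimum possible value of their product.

5796

uv = u(155 − u) is concave in u, so over [63, 92] it is minimized at an endpoint.
The extreme feasible split is u = 63, v = 92, giving uv = 5796.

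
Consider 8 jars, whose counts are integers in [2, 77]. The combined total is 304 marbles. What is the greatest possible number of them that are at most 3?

Each value at 3 or below falls at least 77 − 3 = 74 short of the ceiling 77.
The ceiling total is 8 × 77 = 616, and we need 304, so at most ⌊(616 − 304)/74⌋ = 4 can be that low.
k = 4 is achieved by 4 values at 3 and 4 at 77, total 320; lower one of the 77's by 16 (still > 3) to reach 304.

4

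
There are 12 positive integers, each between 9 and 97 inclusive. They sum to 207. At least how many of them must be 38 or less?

Each value above 38 is at least 39, contributing at least 39 − 9 = 30 above the floor 9.
The sum exceeds the floor total 108 by 99, so at most ⌊99/30⌋ = 3 exceed 38, and at least 9 are ≤ 38.
Exactly 9 works: 9 values at 9 and 3 at 39 total 198; raise one of the low values by 9 (still ≤ 38) to hit 207.

9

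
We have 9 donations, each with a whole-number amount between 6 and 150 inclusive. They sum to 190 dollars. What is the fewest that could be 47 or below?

6

Each value above 47 is at least 48, contributing at least 48 − 6 = 42 above the floor 6.
The sum exceeds the floor total 54 by 136, so at most ⌊136/42⌋ = 3 exceed 47, and at least 6 are ≤ 47.
Exactly 6 works: 6 values at 6 and 3 at 48 total 180; raise one of the low values by 10 (still ≤ 47) to hit 190.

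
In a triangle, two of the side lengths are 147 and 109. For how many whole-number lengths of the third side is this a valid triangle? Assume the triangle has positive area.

217

The triangle inequality gives |147 − 109| < c < 147 + 109, i.e. 38 < c < 256.
So c can be any integer from 39 to 255: 217 values.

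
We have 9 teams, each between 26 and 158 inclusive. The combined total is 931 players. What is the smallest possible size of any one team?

26

To make one team as small as possible, make the other 8 as large as possible.
The other 8 can take up 8 × 158 = 1264 ≥ 931 − 26, so one team can sit at its floor of 26.
Achievable: one at 26 and the other 8 totalling 905, which fits since 8 × 26 ≤ 905 ≤ 8 × 158.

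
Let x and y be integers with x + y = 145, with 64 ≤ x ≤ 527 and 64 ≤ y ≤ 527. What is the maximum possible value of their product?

For a fixed sum, the product xy is largest when x and y are as close as possible.
Taking x = 72 and y = 73 (both in [64, 527]) gives xy = 5256.

5256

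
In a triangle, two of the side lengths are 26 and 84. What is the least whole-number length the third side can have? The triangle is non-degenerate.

The third side must exceed |26 − 84| = 58.
The smallest integer above 58 is 59.

59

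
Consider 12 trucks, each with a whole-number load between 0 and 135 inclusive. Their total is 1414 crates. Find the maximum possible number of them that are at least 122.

If k of the values are ≥ 122, the total is ≥ 122k + 0(12 − k).
Setting 122k + 0(12 − k) ≤ 1414 gives 122k ≤ 1414, so k ≤ 11.
k = 11 is achieved by 11 values at 122 and 1 at 0, total 1342; add 72 to one value (staying below 122) to reach 1414.

11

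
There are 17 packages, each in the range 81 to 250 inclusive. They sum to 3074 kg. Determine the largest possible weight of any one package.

250

To make one package as large as possible, make the other 16 as small as possible.
The other 16 contribute at least 16 × 81 = 1296, leaving at most 3074 − 1296 = 1778.
But each package is capped at 250, so the maximum is 250.
Achievable: one at 250 and the other 16 totalling 2824, which fits since 16 × 81 ≤ 2824 ≤ 16 × 250.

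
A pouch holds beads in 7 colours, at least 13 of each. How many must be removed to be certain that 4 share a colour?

In the worst case you draw 3 of each of the 7 colours: 7 × 3 = 21.
One more forces 4 of some colour, so 21 + 1 = 22.

22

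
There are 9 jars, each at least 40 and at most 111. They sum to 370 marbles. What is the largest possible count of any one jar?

50

Maximizing one value means minimizing the remaining 8.
The other 8 contribute at least 8 × 40 = 320, leaving at most 370 − 320 = 50.
Since 50 ≤ 111, this is achievable: one at 50 and 8 at 40.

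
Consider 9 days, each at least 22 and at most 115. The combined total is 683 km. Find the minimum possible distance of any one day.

Minimizing one value means maximizing the remaining 8.
The other 8 can take up 8 × 115 = 920 ≥ 683 − 22, so one day can sit at its floor of 22.
Achievable: one at 22 and the other 8 totalling 661, which fits since 8 × 22 ≤ 661 ≤ 8 × 115.

22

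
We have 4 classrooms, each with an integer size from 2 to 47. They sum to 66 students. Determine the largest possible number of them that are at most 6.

Each value at 6 or below falls at least 47 − 6 = 41 short of the ceiling 47.
The ceiling total is 4 × 47 = 188, and we need 66, so at most ⌊(188 − 66)/41⌋ = 2 can be that low.
k = 2 is achieved by 2 values at 6 and 2 at 47, total 106; lower one of the 47's by 40 (still > 6) to reach 66.

2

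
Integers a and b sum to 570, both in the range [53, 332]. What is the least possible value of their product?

79016

For a fixed sum, ab is smallest when a and b are as far apart as possible.
The extreme feasible split is a = 238, b = 332, giving ab = 79016.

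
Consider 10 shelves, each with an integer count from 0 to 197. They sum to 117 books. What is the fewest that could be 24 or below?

Each value above 24 is at least 25, contributing at least 25 − 0 = 25 above the floor 0.
The sum exceeds the floor total 0 by 117, so at most ⌊117/25⌋ = 4 exceed 24, and at least 6 are ≤ 24.
Exactly 6 works: 6 values at 0 and 4 at 25 total 100; raise one of the low values by 17 (still ≤ 24) to hit 117.

6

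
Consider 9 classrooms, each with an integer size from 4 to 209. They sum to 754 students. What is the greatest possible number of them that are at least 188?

With k values at 188 or above and the rest at least 4, the sum is at least 36 + 184k.
Since the sum is 754, we need 184k ≤ 718, i.e. k ≤ 3.
k = 3 is achieved by 3 values at 188 and 6 at 4, total 588; add 166 to one value (staying below 188) to reach 754.

3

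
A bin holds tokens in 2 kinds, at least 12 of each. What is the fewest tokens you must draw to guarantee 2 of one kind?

3

In the worst case you draw 1 of each of the 2 kinds: 2 × 1 = 2.
One more forces 2 of some kind, so 2 + 1 = 3.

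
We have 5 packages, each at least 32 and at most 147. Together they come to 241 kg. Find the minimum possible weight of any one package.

32

Minimizing one value means maximizing the remaining 4.
The other 4 can take up 4 × 147 = 588 ≥ 241 − 32, so one package can sit at its floor of 32.
Achievable: one at 32 and the other 4 totalling 209, which fits since 4 × 32 ≤ 209 ≤ 4 × 147.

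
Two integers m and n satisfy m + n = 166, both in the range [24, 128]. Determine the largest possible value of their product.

6889

mn = m(166 − m) is maximized when m is as near 166/2 as the bounds allow.
Taking m = 83 and n = 83 (both in [24, 128]) gives mn = 6889.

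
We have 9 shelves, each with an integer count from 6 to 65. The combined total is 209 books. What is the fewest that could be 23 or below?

1

If only k of them are at most 23, the other 9 − k are at least 24, so the total is at least (9 − k)·24 + k·6.
This is ≤ 209, so (9 − k)·24 + 6k ≤ 209, which gives k ≥ 1.
Exactly 1 works: 1 value at 6 and 8 at 24 total 198; raise one of the low values by 11 (still ≤ 23) to hit 209.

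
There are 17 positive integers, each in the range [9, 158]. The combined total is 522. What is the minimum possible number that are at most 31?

1

Each value above 31 is at least 32, contributing at least 32 − 9 = 23 above the floor 9.
The sum exceeds the floor total 153 by 369, so at most ⌊369/23⌋ = 16 exceed 31, and at least 1 are ≤ 31.
Exactly 1 works: 1 value at 9 and 16 at 32 total 521; raise one of the low values by 1 (still ≤ 31) to hit 522.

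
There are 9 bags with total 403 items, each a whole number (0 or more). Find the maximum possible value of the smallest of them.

The average is 403/9 < 45, so some value is ≤ 44.
Achievable: 2 of them at 44 and 7 at 45 total 403.

44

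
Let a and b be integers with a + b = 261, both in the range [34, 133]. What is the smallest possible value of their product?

ab = a(261 − a) is concave in a, so over [128, 133] it is minimized at an endpoint.
The extreme feasible split is a = 128, b = 133, giving ab = 17024.

17024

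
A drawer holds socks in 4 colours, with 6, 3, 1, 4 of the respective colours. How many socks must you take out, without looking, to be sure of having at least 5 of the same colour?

13

In the worst case you take as many as possible of each colour without reaching 5: 4 + 3 + 1 + 4 = 12.
The next one must give 5 of some colour, so 12 + 1 = 13.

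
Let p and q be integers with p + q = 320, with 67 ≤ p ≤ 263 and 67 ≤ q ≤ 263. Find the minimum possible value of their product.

16951

For a fixed sum, pq is smallest when p and q are as far apart as possible.
At the endpoint p = 67, q = 320 − 67 = 253, so pq = 67 × 253 = 16951.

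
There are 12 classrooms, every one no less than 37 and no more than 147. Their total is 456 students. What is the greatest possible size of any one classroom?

Maximizing one value means minimizing the remaining 11.
The other 11 contribute at least 11 × 37 = 407, leaving at most 456 − 407 = 49.
Since 49 ≤ 147, this is achievable: one at 49 and 11 at 37.

49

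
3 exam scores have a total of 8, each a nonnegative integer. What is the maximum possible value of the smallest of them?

The average is 8/3 < 3, so some value is ≤ 2.
Achievable: 1 of them at 2 and 2 at 3 total 8.

2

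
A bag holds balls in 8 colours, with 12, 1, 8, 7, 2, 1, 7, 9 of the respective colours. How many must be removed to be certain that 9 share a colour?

43

In the worst case you take as many as possible of each colour without reaching 9: 8 + 1 + 8 + 7 + 2 + 1 + 7 + 8 = 42.
The next one must give 9 of some colour, so 42 + 1 = 43.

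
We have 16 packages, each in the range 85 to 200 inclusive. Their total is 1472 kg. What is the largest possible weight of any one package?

197

To make one package as large as possible, make the other 15 as small as possible.
The other 15 contribute at least 15 × 85 = 1275, leaving at most 1472 − 1275 = 197.
Since 197 ≤ 200, this is achievable: one at 197 and 15 at 85.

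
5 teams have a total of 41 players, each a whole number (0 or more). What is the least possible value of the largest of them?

The average is 41/5 > 8, so not all 5 can be 8 or less; the largest is ≥ 9.
Equality holds with 1 value of 9 and 4 values of 8.

9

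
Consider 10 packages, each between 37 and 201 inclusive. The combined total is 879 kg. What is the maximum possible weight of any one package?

201

Maximizing one value means minimizing the remaining 9.
The other 9 contribute at least 9 × 37 = 333, leaving at most 879 − 333 = 546.
But each package is capped at 201, so the maximum is 201.
Achievable: one at 201 and the other 9 totalling 678, which fits since 9 × 37 ≤ 678 ≤ 9 × 201.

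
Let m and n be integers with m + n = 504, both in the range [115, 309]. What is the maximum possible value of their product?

63504

For a fixed sum, the product mn is largest when m and n are as close as possible.
Taking m = 252 and n = 252 (both in [115, 309]) gives mn = 63504.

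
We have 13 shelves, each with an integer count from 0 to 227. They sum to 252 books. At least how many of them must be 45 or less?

8

Let j be the number exceeding 45. Then the total is ≥ 46·j + 0·(13 − j) = 0 + 46j.
So 46j ≤ 252 and j ≤ 5; hence at least 13 − 5 = 8 are ≤ 45.
Exactly 8 works: 8 values at 0 and 5 at 46 total 230; raise one of the low values by 22 (still ≤ 45) to hit 252.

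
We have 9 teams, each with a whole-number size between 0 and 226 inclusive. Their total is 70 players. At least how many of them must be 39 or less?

Let j be the number exceeding 39. Then the total is ≥ 40·j + 0·(9 − j) = 0 + 40j.
So 40j ≤ 70 and j ≤ 1; hence at least 9 − 1 = 8 are ≤ 39.
Exactly 8 works: 8 values at 0 and 1 at 40 total 40; raise one of the low values by 30 (still ≤ 39) to hit 70.

8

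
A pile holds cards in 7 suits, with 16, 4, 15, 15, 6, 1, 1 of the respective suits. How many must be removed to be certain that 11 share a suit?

43

In the worst case you take as many as possible of each suit without reaching 11: 10 + 4 + 10 + 10 + 6 + 1 + 1 = 42.
The next one must give 11 of some suit, so 42 + 1 = 43.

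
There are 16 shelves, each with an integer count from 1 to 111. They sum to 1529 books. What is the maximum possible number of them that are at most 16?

Each value at 16 or below falls at least 111 − 16 = 95 short of the ceiling 111.
The ceiling total is 16 × 111 = 1776, and we need 1529, so at most ⌊(1776 − 1529)/95⌋ = 2 can be that low.
k = 2 is achieved by 2 values at 16 and 14 at 111, total 1586; lower one of the 111's by 57 (still > 16) to reach 1529.

2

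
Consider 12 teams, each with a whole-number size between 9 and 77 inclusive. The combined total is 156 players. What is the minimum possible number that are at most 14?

If only k of them are at most 14, the other 12 − k are at least 15, so the total is at least (12 − k)·15 + k·9.
This is ≤ 156, so (12 − k)·15 + 9k ≤ 156, which gives k ≥ 4.
Exactly 4 works: 4 values at 9 and 8 at 15 total 156.

4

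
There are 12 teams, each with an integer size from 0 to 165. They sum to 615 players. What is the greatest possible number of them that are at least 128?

If k of the values are ≥ 128, the total is ≥ 128k + 0(12 − k).
Setting 128k + 0(12 − k) ≤ 615 gives 128k ≤ 615, so k ≤ 4.
k = 4 is achieved by 4 values at 128 and 8 at 0, total 512; add 103 to one value (staying below 128) to reach 615.

4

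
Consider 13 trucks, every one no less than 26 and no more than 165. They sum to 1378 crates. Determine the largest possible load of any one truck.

165

Maximizing one value means minimizing the remaining 12.
The other 12 contribute at least 12 × 26 = 312, leaving at most 1378 − 312 = 1066.
But each truck is capped at 165, so the maximum is 165.
Achievable: one at 165 and the other 12 totalling 1213, which fits since 12 × 26 ≤ 1213 ≤ 12 × 165.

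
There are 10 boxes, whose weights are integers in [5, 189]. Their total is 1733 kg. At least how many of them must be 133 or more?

Suppose at most 10 − j of them reach 133; then j values are ≤ 132 and the rest ≤ 189.
The total is then ≤ 132·j + 189·(10 − j) = 1890 − 57j. For this to be ≥ 1733 we need j ≤ 2, so at least 10 − 2 = 8 must reach 133.
Exactly 8 works: 8 values at 189 and 2 at 132 total 1776; lower one of the high values by 43 (still ≥ 133) to hit 1733.

8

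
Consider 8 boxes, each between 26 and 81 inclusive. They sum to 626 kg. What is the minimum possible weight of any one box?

59

To make one box as small as possible, make the other 7 as large as possible.
The other 7 contribute at most 7 × 81 = 567, leaving at least 626 − 567 = 59.
Since 59 ≥ 26, this is achievable: one at 59 and 7 at 81.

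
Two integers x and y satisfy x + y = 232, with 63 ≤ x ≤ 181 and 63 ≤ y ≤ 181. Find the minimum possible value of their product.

xy = x(232 − x) is concave in x, so over [63, 169] it is minimized at an endpoint.
The extreme feasible split is x = 63, y = 169, giving xy = 10647.

10647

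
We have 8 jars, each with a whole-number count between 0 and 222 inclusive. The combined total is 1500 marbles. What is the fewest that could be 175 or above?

3

If only k of them are at least 175, the other 8 − k are at most 174, so the total is at most k·222 + (8 − k)·174.
This must reach 1500, so k·222 + (8 − k)·174 ≥ 1500, giving k ≥ 3.
Exactly 3 works: 3 values at 222 and 5 at 174 total 1536; lower one of the high values by 36 (still ≥ 175) to hit 1500.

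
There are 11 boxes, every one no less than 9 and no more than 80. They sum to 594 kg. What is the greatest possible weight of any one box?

80

Maximizing one value means minimizing the remaining 10.
The other 10 contribute at least 10 × 9 = 90, leaving at most 594 − 90 = 504.
But each box is capped at 80, so the maximum is 80.
Achievable: one at 80 and the other 10 totalling 514, which fits since 10 × 9 ≤ 514 ≤ 10 × 80.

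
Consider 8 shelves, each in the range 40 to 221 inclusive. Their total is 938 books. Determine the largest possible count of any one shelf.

To make one shelf as large as possible, make the other 7 as small as possible.
The other 7 contribute at least 7 × 40 = 280, leaving at most 938 − 280 = 658.
But each shelf is capped at 221, so the maximum is 221.
Achievable: one at 221 and the other 7 totalling 717, which fits since 7 × 40 ≤ 717 ≤ 7 × 221.

221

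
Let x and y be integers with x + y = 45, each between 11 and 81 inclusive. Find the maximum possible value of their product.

506

xy = x(45 − x) is maximized when x is as near 45/2 as the bounds allow.
Taking x = 22 and y = 23 (both in [11, 81]) gives xy = 506.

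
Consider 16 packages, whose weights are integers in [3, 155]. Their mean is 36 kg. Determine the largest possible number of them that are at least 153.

The total is 16 × 36 = 576.
If k of the values are ≥ 153, the total is ≥ 153k + 3(16 − k).
Setting 153k + 3(16 − k) ≤ 576 gives 150k ≤ 528, so k ≤ 3.
k = 3 is achieved by 3 values at 153 and 13 at 3, total 498; add 78 to one value (staying below 153) to reach 576.

3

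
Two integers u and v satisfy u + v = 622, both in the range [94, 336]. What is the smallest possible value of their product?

96096

Since u + v is fixed, pushing one of them to its bound minimizes the product.
At the endpoint u = 286, v = 622 − 286 = 336, so uv = 286 × 336 = 96096.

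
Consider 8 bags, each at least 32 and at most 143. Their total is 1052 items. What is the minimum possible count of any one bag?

51

To make one bag as small as possible, make the other 7 as large as possible.
The other 7 contribute at most 7 × 143 = 1001, leaving at least 1052 − 1001 = 51.
Since 51 ≥ 32, this is achievable: one at 51 and 7 at 143.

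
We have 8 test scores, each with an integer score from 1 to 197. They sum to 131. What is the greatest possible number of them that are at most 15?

7

Each value at 15 or below falls at least 197 − 15 = 182 short of the ceiling 197.
The ceiling total is 8 × 197 = 1576, and we need 131, so at most ⌊(1576 − 131)/182⌋ = 7 can be that low.
k = 7 is achieved by 7 values at 15 and 1 at 197, total 302; lower one of the 197's by 171 (still > 15) to reach 131.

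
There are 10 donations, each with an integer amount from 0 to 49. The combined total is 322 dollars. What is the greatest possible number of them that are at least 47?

If k of the values are ≥ 47, the total is ≥ 47k + 0(10 − k).
Setting 47k + 0(10 − k) ≤ 322 gives 47k ≤ 322, so k ≤ 6.
k = 6 is achieved by 6 values at 47 and 4 at 0, total 282; add 40 to one value (staying below 47) to reach 322.

6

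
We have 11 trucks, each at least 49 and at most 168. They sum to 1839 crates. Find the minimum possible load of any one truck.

159

To make one truck as small as possible, make the other 10 as large as possible.
The other 10 contribute at most 10 × 168 = 1680, leaving at least 1839 − 1680 = 159.
Since 159 ≥ 49, this is achievable: one at 159 and 10 at 168.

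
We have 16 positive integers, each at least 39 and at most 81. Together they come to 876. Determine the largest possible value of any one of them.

Maximizing one value means minimizing the remaining 15.
The other 15 contribute at least 15 × 39 = 585, leaving at most 876 − 585 = 291.
But each integer is capped at 81, so the maximum is 81.
Achievable: one at 81 and the other 15 totalling 795, which fits since 15 × 39 ≤ 795 ≤ 15 × 81.

81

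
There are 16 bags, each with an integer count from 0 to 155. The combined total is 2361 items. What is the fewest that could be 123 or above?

If only k of them are at least 123, the other 16 − k are at most 122, so the total is at most k·155 + (16 − k)·122.
This must reach 2361, so k·155 + (16 − k)·122 ≥ 2361, giving k ≥ 13.
Exactly 13 works: 13 values at 155 and 3 at 122 total 2381; lower one of the high values by 20 (still ≥ 123) to hit 2361.

13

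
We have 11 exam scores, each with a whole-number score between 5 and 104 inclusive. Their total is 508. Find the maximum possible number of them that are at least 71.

With k values at 71 or above and the rest at least 5, the sum is at least 55 + 66k.
Since the sum is 508, we need 66k ≤ 453, i.e. k ≤ 6.
k = 6 is achieved by 6 values at 71 and 5 at 5, total 451; add 57 to one value (staying below 71) to reach 508.

6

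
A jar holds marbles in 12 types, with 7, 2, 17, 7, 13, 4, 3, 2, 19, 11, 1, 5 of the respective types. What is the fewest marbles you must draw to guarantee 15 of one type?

84

In the worst case you take as many as possible of each type without reaching 15: 7 + 2 + 14 + 7 + 13 + 4 + 3 + 2 + 14 + 11 + 1 + 5 = 83.
The next one must give 15 of some type, so 83 + 1 = 84.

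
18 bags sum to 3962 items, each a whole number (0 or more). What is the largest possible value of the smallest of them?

220

The 18 values sum to 3962, so their minimum is at most ⌊3962/18⌋ = 220.
Equality holds with 16 values of 220 and 2 values of 221.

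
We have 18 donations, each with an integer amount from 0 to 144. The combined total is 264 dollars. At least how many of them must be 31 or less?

Let j be the number exceeding 31. Then the total is ≥ 32·j + 0·(18 − j) = 0 + 32j.
So 32j ≤ 264 and j ≤ 8; hence at least 18 − 8 = 10 are ≤ 31.
Exactly 10 works: 10 values at 0 and 8 at 32 total 256; raise one of the low values by 8 (still ≤ 31) to hit 264.

10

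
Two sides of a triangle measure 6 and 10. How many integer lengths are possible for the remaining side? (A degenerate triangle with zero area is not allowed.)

The triangle inequality gives |6 − 10| < c < 6 + 10, i.e. 4 < c < 16.
So c can be any integer from 5 to 15: 11 values.

11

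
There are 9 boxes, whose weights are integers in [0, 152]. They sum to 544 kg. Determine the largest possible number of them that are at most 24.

Each value at 24 or below falls at least 152 − 24 = 128 short of the ceiling 152.
The ceiling total is 9 × 152 = 1368, and we need 544, so at most ⌊(1368 − 544)/128⌋ = 6 can be that low.
k = 6 is achieved by 6 values at 24 and 3 at 152, total 600; lower one of the 152's by 56 (still > 24) to reach 544.

6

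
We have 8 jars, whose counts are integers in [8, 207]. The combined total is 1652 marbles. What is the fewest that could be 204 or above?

Suppose at most 8 − j of them reach 204; then j values are ≤ 203 and the rest ≤ 207.
The total is then ≤ 203·j + 207·(8 − j) = 1656 − 4j. For this to be ≥ 1652 we need j ≤ 1, so at least 8 − 1 = 7 must reach 204.
Exactly 7 works: 7 values at 207 and 1 at 203 total 1652.

7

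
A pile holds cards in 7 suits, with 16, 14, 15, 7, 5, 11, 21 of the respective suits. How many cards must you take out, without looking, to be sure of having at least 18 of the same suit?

86

In the worst case you take as many as possible of each suit without reaching 18: 16 + 14 + 15 + 7 + 5 + 11 + 17 = 85.
The next one must give 18 of some suit, so 85 + 1 = 86.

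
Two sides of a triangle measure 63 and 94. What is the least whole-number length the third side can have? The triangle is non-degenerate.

32

The third side must exceed |63 − 94| = 31.
The smallest integer above 31 is 32.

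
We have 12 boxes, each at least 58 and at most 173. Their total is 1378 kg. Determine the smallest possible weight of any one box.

58

To make one box as small as possible, make the other 11 as large as possible.
The other 11 can take up 11 × 173 = 1903 ≥ 1378 − 58, so one box can sit at its floor of 58.
Achievable: one at 58 and the other 11 totalling 1320, which fits since 11 × 58 ≤ 1320 ≤ 11 × 173.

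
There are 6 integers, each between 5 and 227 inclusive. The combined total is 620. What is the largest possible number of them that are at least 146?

With k values at 146 or above and the rest at least 5, the sum is at least 30 + 141k.
Since the sum is 620, we need 141k ≤ 590, i.e. k ≤ 4.
k = 4 is achieved by 4 values at 146 and 2 at 5, total 594; add 26 to one value (staying below 146) to reach 620.

4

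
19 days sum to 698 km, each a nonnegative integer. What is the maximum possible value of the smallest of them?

36

The 19 values sum to 698, so their minimum is at most ⌊698/19⌋ = 36.
Taking 5 copies of 36 and 14 copies of 37 gives exactly 698, so 36 is attained.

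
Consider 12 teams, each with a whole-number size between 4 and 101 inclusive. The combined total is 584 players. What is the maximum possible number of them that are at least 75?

7

Suppose k of them are at least 75. Those contribute at least 75 each and the other 12 − k at least 4 each.
So the total is at least 75k + 4(12 − k) = 48 + 71k. This must be ≤ 584, giving k ≤ 7.
k = 7 is achieved by 7 values at 75 and 5 at 4, total 545; add 39 to one value (staying below 75) to reach 584.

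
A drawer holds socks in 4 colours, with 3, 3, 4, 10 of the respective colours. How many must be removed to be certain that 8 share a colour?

In the worst case you take as many as possible of each colour without reaching 8: 3 + 3 + 4 + 7 = 17.
The next one must give 8 of some colour, so 17 + 1 = 18.

18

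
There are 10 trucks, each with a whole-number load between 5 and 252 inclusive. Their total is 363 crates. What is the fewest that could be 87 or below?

7

Each value above 87 is at least 88, contributing at least 88 − 5 = 83 above the floor 5.
The sum exceeds the floor total 50 by 313, so at most ⌊313/83⌋ = 3 exceed 87, and at least 7 are ≤ 87.
Exactly 7 works: 7 values at 5 and 3 at 88 total 299; raise one of the low values by 64 (still ≤ 87) to hit 363.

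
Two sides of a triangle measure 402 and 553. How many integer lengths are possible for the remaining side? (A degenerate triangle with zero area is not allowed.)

The triangle inequality gives |402 − 553| < c < 402 + 553, i.e. 151 < c < 955.
So c can be any integer from 152 to 954: 803 values.

803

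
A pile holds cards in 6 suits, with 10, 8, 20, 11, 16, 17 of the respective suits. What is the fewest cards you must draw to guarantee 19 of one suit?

81

In the worst case you take as many as possible of each suit without reaching 19: 10 + 8 + 18 + 11 + 16 + 17 = 80.
The next one must give 19 of some suit, so 80 + 1 = 81.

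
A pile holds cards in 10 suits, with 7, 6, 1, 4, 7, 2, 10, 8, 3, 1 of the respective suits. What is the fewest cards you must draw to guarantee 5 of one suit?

32

In the worst case you take as many as possible of each suit without reaching 5: 4 + 4 + 1 + 4 + 4 + 2 + 4 + 4 + 3 + 1 = 31.
The next one must give 5 of some suit, so 31 + 1 = 32.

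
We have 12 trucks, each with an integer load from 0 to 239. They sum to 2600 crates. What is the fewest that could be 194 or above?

7

If only k of them are at least 194, the other 12 − k are at most 193, so the total is at most k·239 + (12 − k)·193.
This must reach 2600, so k·239 + (12 − k)·193 ≥ 2600, giving k ≥ 7.
Exactly 7 works: 7 values at 239 and 5 at 193 total 2638; lower one of the high values by 38 (still ≥ 194) to hit 2600.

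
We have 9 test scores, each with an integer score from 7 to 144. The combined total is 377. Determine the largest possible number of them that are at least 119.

With k values at 119 or above and the rest at least 7, the sum is at least 63 + 112k.
Since the sum is 377, we need 112k ≤ 314, i.e. k ≤ 2.
k = 2 is achieved by 2 values at 119 and 7 at 7, total 287; add 90 to one value (staying below 119) to reach 377.

2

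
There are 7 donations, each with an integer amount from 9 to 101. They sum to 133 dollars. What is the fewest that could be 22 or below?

2

Let j be the number exceeding 22. Then the total is ≥ 23·j + 9·(7 − j) = 63 + 14j.
So 14j ≤ 70 and j ≤ 5; hence at least 7 − 5 = 2 are ≤ 22.
Exactly 2 works: 2 values at 9 and 5 at 23 total 133.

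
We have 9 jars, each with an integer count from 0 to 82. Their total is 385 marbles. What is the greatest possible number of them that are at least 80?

4

Suppose k of them are at least 80. Those contribute at least 80 each and the other 9 − k at least 0 each.
So the total is at least 80k + 0(9 − k) = 0 + 80k. This must be ≤ 385, giving k ≤ 4.
k = 4 is achieved by 4 values at 80 and 5 at 0, total 320; add 65 to one value (staying below 80) to reach 385.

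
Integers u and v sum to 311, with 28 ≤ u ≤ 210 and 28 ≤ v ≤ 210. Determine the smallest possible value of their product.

For a fixed sum, uv is smallest when u and v are as far apart as possible.
At the endpoint u = 101, v = 311 − 101 = 210, so uv = 101 × 210 = 21210.

21210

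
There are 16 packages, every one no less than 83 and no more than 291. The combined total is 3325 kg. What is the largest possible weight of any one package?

291

To make one package as large as possible, make the other 15 as small as possible.
The other 15 contribute at least 15 × 83 = 1245, leaving at most 3325 − 1245 = 2080.
But each package is capped at 291, so the maximum is 291.
Achievable: one at 291 and the other 15 totalling 3034, which fits since 15 × 83 ≤ 3034 ≤ 15 × 291.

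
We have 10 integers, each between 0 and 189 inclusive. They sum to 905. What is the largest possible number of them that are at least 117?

Suppose k of them are at least 117. Those contribute at least 117 each and the other 10 − k at least 0 each.
So the total is at least 117k + 0(10 − k) = 0 + 117k. This must be ≤ 905, giving k ≤ 7.
k = 7 is achieved by 7 values at 117 and 3 at 0, total 819; add 86 to one value (staying below 117) to reach 905.

7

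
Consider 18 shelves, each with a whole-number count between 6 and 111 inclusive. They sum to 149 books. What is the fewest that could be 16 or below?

Let j be the number exceeding 16. Then the total is ≥ 17·j + 6·(18 − j) = 108 + 11j.
So 11j ≤ 41 and j ≤ 3; hence at least 18 − 3 = 15 are ≤ 16.
Exactly 15 works: 15 values at 6 and 3 at 17 total 141; raise one of the low values by 8 (still ≤ 16) to hit 149.

15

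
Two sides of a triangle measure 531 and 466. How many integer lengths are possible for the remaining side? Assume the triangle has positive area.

931

The triangle inequality gives |531 − 466| < c < 531 + 466, i.e. 65 < c < 997.
So c can be any integer from 66 to 996: 931 values.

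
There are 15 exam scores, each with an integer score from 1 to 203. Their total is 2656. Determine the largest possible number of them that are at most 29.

Each value at 29 or below falls at least 203 − 29 = 174 short of the ceiling 203.
The ceiling total is 15 × 203 = 3045, and we need 2656, so at most ⌊(3045 − 2656)/174⌋ = 2 can be that low.
k = 2 is achieved by 2 values at 29 and 13 at 203, total 2697; lower one of the 203's by 41 (still > 29) to reach 2656.

2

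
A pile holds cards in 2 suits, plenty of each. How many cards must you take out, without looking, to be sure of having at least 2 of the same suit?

You could draw 1 of every suit without reaching 2 of any — 2 in all.
One more forces 2 of some suit, so 2 + 1 = 3.

3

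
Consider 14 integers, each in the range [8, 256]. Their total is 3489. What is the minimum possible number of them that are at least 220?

Each value short of 220 is at most 219, costing at least 256 − 219 = 37 against the maximum total of 3584.
We can afford to lose at most 3584 − 3489 = 95, so at most ⌊95/37⌋ = 2 fall short, and at least 12 are ≥ 220.
Exactly 12 works: 12 values at 256 and 2 at 219 total 3510; lower one of the high values by 21 (still ≥ 220) to hit 3489.

12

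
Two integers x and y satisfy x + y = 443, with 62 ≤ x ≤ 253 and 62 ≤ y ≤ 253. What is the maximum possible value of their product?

With x + y fixed, xy peaks when the two are closest together.
Taking x = 221 and y = 222 (both in [62, 253]) gives xy = 49062.

49062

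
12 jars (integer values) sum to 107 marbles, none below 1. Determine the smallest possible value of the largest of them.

9

If every one of the 12 were at most 8, the total would be at most 12 × 8 = 96 < 107.
Equality holds with 11 values of 9 and 1 value of 8.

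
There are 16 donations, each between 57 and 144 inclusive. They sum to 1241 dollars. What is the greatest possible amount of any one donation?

Maximizing one value means minimizing the remaining 15.
The other 15 contribute at least 15 × 57 = 855, leaving at most 1241 − 855 = 386.
But each donation is capped at 144, so the maximum is 144.
Achievable: one at 144 and the other 15 totalling 1097, which fits since 15 × 57 ≤ 1097 ≤ 15 × 144.

144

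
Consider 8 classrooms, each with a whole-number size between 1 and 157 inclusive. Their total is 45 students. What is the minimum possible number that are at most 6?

2

Let j be the number exceeding 6. Then the total is ≥ 7·j + 1·(8 − j) = 8 + 6j.
So 6j ≤ 37 and j ≤ 6; hence at least 8 − 6 = 2 are ≤ 6.
Exactly 2 works: 2 values at 1 and 6 at 7 total 44; raise one of the low values by 1 (still ≤ 6) to hit 45.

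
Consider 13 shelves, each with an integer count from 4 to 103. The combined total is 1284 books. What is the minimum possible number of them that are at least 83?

11

Each value short of 83 is at most 82, costing at least 103 − 82 = 21 against the maximum total of 1339.
We can afford to lose at most 1339 − 1284 = 55, so at most ⌊55/21⌋ = 2 fall short, and at least 11 are ≥ 83.
Exactly 11 works: 11 values at 103 and 2 at 82 total 1297; lower one of the high values by 13 (still ≥ 83) to hit 1284.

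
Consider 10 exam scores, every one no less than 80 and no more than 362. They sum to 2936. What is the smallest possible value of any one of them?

Minimizing one value means maximizing the remaining 9.
The other 9 can take up 9 × 362 = 3258 ≥ 2936 − 80, so one score can sit at its floor of 80.
Achievable: one at 80 and the other 9 totalling 2856, which fits since 9 × 80 ≤ 2856 ≤ 9 × 362.

80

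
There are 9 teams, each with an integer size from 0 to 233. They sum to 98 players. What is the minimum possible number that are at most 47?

Each value above 47 is at least 48, contributing at least 48 − 0 = 48 above the floor 0.
The sum exceeds the floor total 0 by 98, so at most ⌊98/48⌋ = 2 exceed 47, and at least 7 are ≤ 47.
Exactly 7 works: 7 values at 0 and 2 at 48 total 96; raise one of the low values by 2 (still ≤ 47) to hit 98.

7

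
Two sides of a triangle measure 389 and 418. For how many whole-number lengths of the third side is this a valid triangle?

The triangle inequality gives |389 − 418| < c < 389 + 418, i.e. 29 < c < 807.
So c can be any integer from 30 to 806: 777 values.

777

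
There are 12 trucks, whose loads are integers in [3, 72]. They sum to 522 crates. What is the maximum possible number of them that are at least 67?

Suppose k of them are at least 67. Those contribute at least 67 each and the other 12 − k at least 3 each.
So the total is at least 67k + 3(12 − k) = 36 + 64k. This must be ≤ 522, giving k ≤ 7.
k = 7 is achieved by 7 values at 67 and 5 at 3, total 484; add 38 to one value (staying below 67) to reach 522.

7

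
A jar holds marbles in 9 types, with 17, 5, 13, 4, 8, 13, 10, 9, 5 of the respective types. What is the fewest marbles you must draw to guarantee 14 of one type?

81

In the worst case you take as many as possible of each type without reaching 14: 13 + 5 + 13 + 4 + 8 + 13 + 10 + 9 + 5 = 80.
The next one must give 14 of some type, so 80 + 1 = 81.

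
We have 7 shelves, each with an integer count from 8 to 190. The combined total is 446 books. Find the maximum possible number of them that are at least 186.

Suppose k of them are at least 186. Those contribute at least 186 each and the other 7 − k at least 8 each.
So the total is at least 186k + 8(7 − k) = 56 + 178k. This must be ≤ 446, giving k ≤ 2.
k = 2 is achieved by 2 values at 186 and 5 at 8, total 412; add 34 to one value (staying below 186) to reach 446.

2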